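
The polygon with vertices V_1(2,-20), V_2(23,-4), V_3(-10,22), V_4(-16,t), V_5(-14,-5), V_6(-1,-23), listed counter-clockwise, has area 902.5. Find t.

18

Write out the shoelace sum; only the two edges meeting at V_4 involve t:
2·Area = [((-10)·t − (-16)·22) + ((-16)·(-5) − (-14)·t)] + 1301
       = 4·t + 1733 = 1805
⇒ t = 18.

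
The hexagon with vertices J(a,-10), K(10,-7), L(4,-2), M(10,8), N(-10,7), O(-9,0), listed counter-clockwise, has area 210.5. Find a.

6

Write out the shoelace sum; only the two edges meeting at J involve a:
2·Area = [((-9)·(-10) − a·0) + (a·(-7) − 10·(-10))] + 273
       = -7·a + 463 = 421
⇒ a = 6.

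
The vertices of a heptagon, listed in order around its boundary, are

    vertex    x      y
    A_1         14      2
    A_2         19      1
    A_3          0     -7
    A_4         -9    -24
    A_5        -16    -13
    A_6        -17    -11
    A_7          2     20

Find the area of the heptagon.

563

Apply Gauss's area formula: 2A = Σ (x_i·y_{i+1} − x_{i+1}·y_i), indices taken mod 7.
Σ = (-24) + (-133) + (-63) + (-267) + (-45) + (-318) + (-276) = -1126
Area = |Σ|/2 = 563.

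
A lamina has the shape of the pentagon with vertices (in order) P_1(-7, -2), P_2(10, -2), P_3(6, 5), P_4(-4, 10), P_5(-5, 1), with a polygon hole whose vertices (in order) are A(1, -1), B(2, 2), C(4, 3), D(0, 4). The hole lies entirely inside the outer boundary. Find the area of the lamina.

112.5

Outer boundary:
Cross-terms: 34, 62, 80, 46, 17  ⇒  Σ = 239
Area = |Σ|/2 = 119.5.
Hole:
Apply the surveyor's formula: 2A = Σ (x_i·y_{i+1} − x_{i+1}·y_i), indices taken mod 4.
Cross-terms: 4, -2, 16, -4  ⇒  Σ = 14
Area = |Σ|/2 = 7.
Net area = 119.5 − 7 = 112.5.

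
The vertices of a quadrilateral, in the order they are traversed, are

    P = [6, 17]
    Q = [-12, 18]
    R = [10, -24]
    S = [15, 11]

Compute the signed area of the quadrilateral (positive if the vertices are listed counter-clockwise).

Apply the shoelace (surveyor's) formula: 2A = Σ (x_i·y_{i+1} − x_{i+1}·y_i), indices taken mod 4.
Cross-terms: 312, 108, 470, 189  ⇒  Σ = 1079
Signed area = Σ/2 = 539.5 (positive ⇒ counter-clockwise traversal).

539.5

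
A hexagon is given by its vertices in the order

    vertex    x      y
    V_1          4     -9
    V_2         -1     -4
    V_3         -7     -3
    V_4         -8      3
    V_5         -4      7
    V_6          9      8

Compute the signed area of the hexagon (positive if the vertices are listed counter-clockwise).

Apply the shoelace formula: 2A = Σ (x_i·y_{i+1} − x_{i+1}·y_i), indices taken mod 6.
V_1→V_2: (4)(-4) − (-1)(-9) = -25
V_2→V_3: (-1)(-3) − (-7)(-4) = -25
V_3→V_4: (-7)(3) − (-8)(-3) = -45
V_4→V_5: (-8)(7) − (-4)(3) = -44
V_5→V_6: (-4)(8) − (9)(7) = -95
V_6→V_1: (9)(-9) − (4)(8) = -113
Σ = -347
Signed area = Σ/2 = -173.5 (negative ⇒ clockwise traversal).

-173.5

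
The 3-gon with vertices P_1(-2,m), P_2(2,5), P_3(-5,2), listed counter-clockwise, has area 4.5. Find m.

Write out the shoelace sum; only the two edges meeting at P_1 involve m:
2·Area = [((-5)·m − (-2)·2) + ((-2)·5 − 2·m)] + 29
       = -7·m + 23 = 9
⇒ m = 2.

2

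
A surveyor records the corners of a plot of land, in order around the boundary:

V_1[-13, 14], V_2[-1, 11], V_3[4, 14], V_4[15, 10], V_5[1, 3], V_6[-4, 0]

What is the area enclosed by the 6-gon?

Cross-terms: -129, -58, -170, 35, 12, -56  ⇒  Σ = -366
Area = |Σ|/2 = 183.

183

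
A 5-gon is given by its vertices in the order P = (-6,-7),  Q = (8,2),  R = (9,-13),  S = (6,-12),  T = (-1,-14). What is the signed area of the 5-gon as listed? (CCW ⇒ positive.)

Σ = (44) + (-122) + (-30) + (-96) + (-77) = -281
Signed area = Σ/2 = -140.5 (negative ⇒ clockwise traversal).

-140.5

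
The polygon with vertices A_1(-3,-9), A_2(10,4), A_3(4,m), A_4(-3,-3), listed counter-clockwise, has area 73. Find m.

6

Write out the shoelace sum; only the two edges meeting at A_3 involve m:
2·Area = [(10·m − 4·4) + (4·(-3) − (-3)·m)] + 96
       = 13·m + 68 = 146
⇒ m = 6.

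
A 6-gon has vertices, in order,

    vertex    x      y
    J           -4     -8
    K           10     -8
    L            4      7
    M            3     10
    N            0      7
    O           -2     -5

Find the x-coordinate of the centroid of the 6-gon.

191/66

Apply the shoelace (surveyor's) formula. First the cross-terms c_i = x_i·y_{i+1} − x_{i+1}·y_i:
  112, 102, 19, 21, 14, -4  ⇒  2A = 264, A = 132.
Then Σ (x_i + x_{i+1})·c_i = 2292, so x̄ = 2292 / (6·132) = 191/66.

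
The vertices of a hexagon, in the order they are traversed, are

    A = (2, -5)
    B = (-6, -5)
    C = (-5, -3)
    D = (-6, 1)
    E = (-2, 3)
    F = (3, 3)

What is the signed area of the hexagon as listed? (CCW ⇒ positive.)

-61

Apply the shoelace (surveyor's) formula: 2A = Σ (x_i·y_{i+1} − x_{i+1}·y_i), indices taken mod 6.
A→B: (2)(-5) − (-6)(-5) = -40
B→C: (-6)(-3) − (-5)(-5) = -7
C→D: (-5)(1) − (-6)(-3) = -23
D→E: (-6)(3) − (-2)(1) = -16
E→F: (-2)(3) − (3)(3) = -15
F→A: (3)(-5) − (2)(3) = -21
Σ = -122
Signed area = Σ/2 = -61 (negative ⇒ clockwise traversal).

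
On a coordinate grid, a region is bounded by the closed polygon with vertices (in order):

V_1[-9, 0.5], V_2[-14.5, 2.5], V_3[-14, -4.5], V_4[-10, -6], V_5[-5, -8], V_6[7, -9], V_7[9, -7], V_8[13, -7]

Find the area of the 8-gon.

Apply the shoelace formula: 2A = Σ (x_i·y_{i+1} − x_{i+1}·y_i), indices taken mod 8.
Cross-terms: -15.25, 100.25, 39, 50, 101, 32, 28, -56.5  ⇒  Σ = 278.5
Area = |Σ|/2 = 139.25.

139.25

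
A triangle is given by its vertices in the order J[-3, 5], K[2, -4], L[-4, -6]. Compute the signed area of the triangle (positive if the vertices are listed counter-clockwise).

Apply Gauss's area formula: 2A = Σ (x_i·y_{i+1} − x_{i+1}·y_i), indices taken mod 3.
J→K: (-3)(-4) − (2)(5) = 2
K→L: (2)(-6) − (-4)(-4) = -28
L→J: (-4)(5) − (-3)(-6) = -38
Σ = -64
Signed area = Σ/2 = -32 (negative ⇒ clockwise traversal).

-32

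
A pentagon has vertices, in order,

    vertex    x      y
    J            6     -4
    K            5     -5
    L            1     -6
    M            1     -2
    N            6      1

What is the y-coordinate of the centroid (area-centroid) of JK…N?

-205/72

Apply the shoelace formula. First the cross-terms c_i = x_i·y_{i+1} − x_{i+1}·y_i:
  -10, -25, 4, 13, -30  ⇒  2A = -48, A = -24.
Then Σ (y_i + y_{i+1})·c_i = 410, so ȳ = 410 / (6·(-24)) = -205/72.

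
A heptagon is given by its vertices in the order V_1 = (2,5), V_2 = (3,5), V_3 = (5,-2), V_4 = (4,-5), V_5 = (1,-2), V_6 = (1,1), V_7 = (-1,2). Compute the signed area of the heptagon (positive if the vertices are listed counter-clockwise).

-29.5

Σ = (-5) + (-31) + (-17) + (-3) + (3) + (3) + (-9) = -59
Signed area = Σ/2 = -29.5 (negative ⇒ clockwise traversal).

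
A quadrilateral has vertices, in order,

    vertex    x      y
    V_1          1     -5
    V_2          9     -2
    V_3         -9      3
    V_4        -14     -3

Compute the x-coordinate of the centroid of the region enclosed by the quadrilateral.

Apply the shoelace (surveyor's) formula. First the cross-terms c_i = x_i·y_{i+1} − x_{i+1}·y_i:
  43, 9, 69, 73  ⇒  2A = 194, A = 97.
Then Σ (x_i + x_{i+1})·c_i = -2106, so x̄ = -2106 / (6·97) = -351/97.

-351/97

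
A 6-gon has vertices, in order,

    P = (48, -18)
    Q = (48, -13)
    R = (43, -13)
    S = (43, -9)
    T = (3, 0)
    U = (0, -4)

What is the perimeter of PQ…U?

110

|PQ| = √((0)² + (5)²) = √25 = 5
|QR| = √((-5)² + (0)²) = √25 = 5
|RS| = √((0)² + (4)²) = √16 = 4
|ST| = √((-40)² + (9)²) = √1681 = 41
|TU| = √((-3)² + (-4)²) = √25 = 5
|UP| = √((48)² + (-14)²) = √2500 = 50
Perimeter = 5 + 5 + 4 + 41 + 5 + 50 = 110.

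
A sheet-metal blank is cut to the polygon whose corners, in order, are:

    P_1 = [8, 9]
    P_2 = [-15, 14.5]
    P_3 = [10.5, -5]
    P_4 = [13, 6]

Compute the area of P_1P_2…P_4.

185.375

Apply the shoelace (surveyor's) formula: 2A = Σ (x_i·y_{i+1} − x_{i+1}·y_i), indices taken mod 4.
Σ = (251) + (-77.25) + (128) + (69) = 370.75
Area = |Σ|/2 = 185.375.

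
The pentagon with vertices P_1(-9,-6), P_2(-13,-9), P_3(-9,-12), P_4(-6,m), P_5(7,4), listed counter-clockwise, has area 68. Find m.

-10

Write out the shoelace sum; only the two edges meeting at P_4 involve m:
2·Area = [((-9)·m − (-6)·(-12)) + ((-6)·4 − 7·m)] + 72
       = -16·m + -24 = 136
⇒ m = -10.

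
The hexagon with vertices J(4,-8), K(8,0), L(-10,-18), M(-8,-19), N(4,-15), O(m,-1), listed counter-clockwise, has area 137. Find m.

16

Write out the shoelace sum; only the two edges meeting at O involve m:
2·Area = [(4·(-1) − m·(-15)) + (m·(-8) − 4·(-1))] + 162
       = 7·m + 162 = 274
⇒ m = 16.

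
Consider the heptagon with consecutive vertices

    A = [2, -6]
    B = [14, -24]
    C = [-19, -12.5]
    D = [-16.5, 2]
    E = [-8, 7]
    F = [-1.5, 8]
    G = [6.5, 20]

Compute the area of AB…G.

Apply the surveyor's formula: 2A = Σ (x_i·y_{i+1} − x_{i+1}·y_i), indices taken mod 7.
Cross-terms: 36, -631, -244.25, -99.5, -53.5, -82, -79  ⇒  Σ = -1153.25
Area = |Σ|/2 = 576.625.

576.625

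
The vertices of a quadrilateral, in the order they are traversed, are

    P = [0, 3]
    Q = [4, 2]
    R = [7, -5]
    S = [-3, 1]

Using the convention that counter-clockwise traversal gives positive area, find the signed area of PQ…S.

-31.5

Apply the shoelace formula: 2A = Σ (x_i·y_{i+1} − x_{i+1}·y_i), indices taken mod 4.
P→Q: (0)(2) − (4)(3) = -12
Q→R: (4)(-5) − (7)(2) = -34
R→S: (7)(1) − (-3)(-5) = -8
S→P: (-3)(3) − (0)(1) = -9
Σ = -63
Signed area = Σ/2 = -31.5 (negative ⇒ clockwise traversal).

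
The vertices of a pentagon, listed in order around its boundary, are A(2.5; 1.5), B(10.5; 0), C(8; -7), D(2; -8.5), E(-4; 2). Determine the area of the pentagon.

92.125

Apply the shoelace formula: 2A = Σ (x_i·y_{i+1} − x_{i+1}·y_i), indices taken mod 5.
A→B: (2.5)(0) − (10.5)(1.5) = -15.75
B→C: (10.5)(-7) − (8)(0) = -73.5
C→D: (8)(-8.5) − (2)(-7) = -54
D→E: (2)(2) − (-4)(-8.5) = -30
E→A: (-4)(1.5) − (2.5)(2) = -11
Σ = -184.25
Area = |Σ|/2 = 92.125.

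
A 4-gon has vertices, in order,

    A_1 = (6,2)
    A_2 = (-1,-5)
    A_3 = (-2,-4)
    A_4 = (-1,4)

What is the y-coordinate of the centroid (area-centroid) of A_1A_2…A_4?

Apply the surveyor's formula. First the cross-terms c_i = x_i·y_{i+1} − x_{i+1}·y_i:
  -28, -6, -12, -26  ⇒  2A = -72, A = -36.
Then Σ (y_i + y_{i+1})·c_i = -18, so ȳ = -18 / (6·(-36)) = 1/12.

1/12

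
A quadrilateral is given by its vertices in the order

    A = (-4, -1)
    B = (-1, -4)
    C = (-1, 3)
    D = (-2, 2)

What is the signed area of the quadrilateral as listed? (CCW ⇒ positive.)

11

Cross-terms: 15, -7, 4, 10  ⇒  Σ = 22
Signed area = Σ/2 = 11 (positive ⇒ counter-clockwise traversal).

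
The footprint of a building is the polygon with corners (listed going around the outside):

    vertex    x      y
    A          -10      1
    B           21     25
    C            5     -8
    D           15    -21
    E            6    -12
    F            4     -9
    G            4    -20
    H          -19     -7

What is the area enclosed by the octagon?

Apply the shoelace formula: 2A = Σ (x_i·y_{i+1} − x_{i+1}·y_i), indices taken mod 8.
Cross-terms: -271, -293, 15, -54, -6, -44, -408, -89  ⇒  Σ = -1150
Area = |Σ|/2 = 575.

575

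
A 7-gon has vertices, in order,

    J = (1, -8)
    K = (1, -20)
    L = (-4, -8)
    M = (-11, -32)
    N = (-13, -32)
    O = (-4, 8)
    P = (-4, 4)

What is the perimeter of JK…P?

110

|JK| = √((0)² + (-12)²) = √144 = 12
|KL| = √((-5)² + (12)²) = √169 = 13
|LM| = √((-7)² + (-24)²) = √625 = 25
|MN| = √((-2)² + (0)²) = √4 = 2
|NO| = √((9)² + (40)²) = √1681 = 41
|OP| = √((0)² + (-4)²) = √16 = 4
|PJ| = √((5)² + (-12)²) = √169 = 13
Perimeter = 12 + 13 + 25 + 2 + 41 + 4 + 13 = 110.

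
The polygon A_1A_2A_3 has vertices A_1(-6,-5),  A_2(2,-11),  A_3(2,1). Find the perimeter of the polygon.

32

|A_1A_2| = √((8)² + (-6)²) = √100 = 10
|A_2A_3| = √((0)² + (12)²) = √144 = 12
|A_3A_1| = √((-8)² + (-6)²) = √100 = 10
Perimeter = 10 + 12 + 10 = 32.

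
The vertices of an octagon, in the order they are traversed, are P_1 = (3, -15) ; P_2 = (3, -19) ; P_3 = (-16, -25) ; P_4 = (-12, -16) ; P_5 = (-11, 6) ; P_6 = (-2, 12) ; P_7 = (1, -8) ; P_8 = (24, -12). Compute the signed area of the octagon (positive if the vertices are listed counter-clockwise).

-471.5

Σ = (-12) + (-379) + (-44) + (-248) + (-120) + (4) + (180) + (-324) = -943
Signed area = Σ/2 = -471.5 (negative ⇒ clockwise traversal).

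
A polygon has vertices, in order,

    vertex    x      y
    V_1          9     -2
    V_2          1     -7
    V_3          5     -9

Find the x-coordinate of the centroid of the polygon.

5

Apply the shoelace (surveyor's) formula. First the cross-terms c_i = x_i·y_{i+1} − x_{i+1}·y_i:
  -61, 26, 71  ⇒  2A = 36, A = 18.
Then Σ (x_i + x_{i+1})·c_i = 540, so x̄ = 540 / (6·18) = 5.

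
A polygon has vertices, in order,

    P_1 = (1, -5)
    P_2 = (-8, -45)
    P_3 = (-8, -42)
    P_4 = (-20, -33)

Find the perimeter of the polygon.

|P_1P_2| = √((-9)² + (-40)²) = √1681 = 41
|P_2P_3| = √((0)² + (3)²) = √9 = 3
|P_3P_4| = √((-12)² + (9)²) = √225 = 15
|P_4P_1| = √((21)² + (28)²) = √1225 = 35
Perimeter = 41 + 3 + 15 + 35 = 94.

94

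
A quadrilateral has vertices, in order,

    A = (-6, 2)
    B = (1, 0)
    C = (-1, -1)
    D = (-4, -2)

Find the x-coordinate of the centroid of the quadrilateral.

Apply the shoelace (surveyor's) formula. First the cross-terms c_i = x_i·y_{i+1} − x_{i+1}·y_i:
  -2, -1, -2, -20  ⇒  2A = -25, A = -12.5.
Then Σ (x_i + x_{i+1})·c_i = 220, so x̄ = 220 / (6·(-12.5)) = -44/15.

-44/15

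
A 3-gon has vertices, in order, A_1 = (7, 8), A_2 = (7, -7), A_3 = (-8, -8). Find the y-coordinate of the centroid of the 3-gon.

Apply Gauss's area formula. First the cross-terms c_i = x_i·y_{i+1} − x_{i+1}·y_i:
  -105, -112, -8  ⇒  2A = -225, A = -112.5.
Then Σ (y_i + y_{i+1})·c_i = 1575, so ȳ = 1575 / (6·(-112.5)) = -7/3.

-7/3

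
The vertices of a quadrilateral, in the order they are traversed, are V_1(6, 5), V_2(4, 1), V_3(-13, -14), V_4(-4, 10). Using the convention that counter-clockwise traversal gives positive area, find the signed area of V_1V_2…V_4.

Σ = (-14) + (-43) + (-186) + (-80) = -323
Signed area = Σ/2 = -161.5 (negative ⇒ clockwise traversal).

-161.5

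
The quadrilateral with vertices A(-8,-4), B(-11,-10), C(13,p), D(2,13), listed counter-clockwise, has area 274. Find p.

Write out the shoelace sum; only the two edges meeting at C involve p:
2·Area = [((-11)·p − 13·(-10)) + (13·13 − 2·p)] + 132
       = -13·p + 431 = 548
⇒ p = -9.

-9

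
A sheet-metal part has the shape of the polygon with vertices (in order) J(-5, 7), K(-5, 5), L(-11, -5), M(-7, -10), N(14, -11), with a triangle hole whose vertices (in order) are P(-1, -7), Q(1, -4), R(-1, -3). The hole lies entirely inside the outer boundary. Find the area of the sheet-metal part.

Outer boundary:
Cross-terms: 10, 80, 75, 217, 43  ⇒  Σ = 425
Area = |Σ|/2 = 212.5.
Hole:
Apply the surveyor's formula: 2A = Σ (x_i·y_{i+1} − x_{i+1}·y_i), indices taken mod 3.
Cross-terms: 11, -7, 4  ⇒  Σ = 8
Area = |Σ|/2 = 4.
Net area = 212.5 − 4 = 208.5.

208.5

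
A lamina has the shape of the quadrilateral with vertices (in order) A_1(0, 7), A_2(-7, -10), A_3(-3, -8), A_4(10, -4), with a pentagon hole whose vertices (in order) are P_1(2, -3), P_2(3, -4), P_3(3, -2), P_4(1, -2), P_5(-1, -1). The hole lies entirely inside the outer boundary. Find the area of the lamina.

Outer boundary:
A_1→A_2: (0)(-10) − (-7)(7) = 49
A_2→A_3: (-7)(-8) − (-3)(-10) = 26
A_3→A_4: (-3)(-4) − (10)(-8) = 92
A_4→A_1: (10)(7) − (0)(-4) = 70
Σ = 237
Area = |Σ|/2 = 118.5.
Hole:
Σ = (1) + (6) + (-4) + (-3) + (5) = 5
Area = |Σ|/2 = 2.5.
Net area = 118.5 − 2.5 = 116.

116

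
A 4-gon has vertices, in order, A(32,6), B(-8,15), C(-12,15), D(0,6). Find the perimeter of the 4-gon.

92

|AB| = √((-40)² + (9)²) = √1681 = 41
|BC| = √((-4)² + (0)²) = √16 = 4
|CD| = √((12)² + (-9)²) = √225 = 15
|DA| = √((32)² + (0)²) = √1024 = 32
Perimeter = 41 + 4 + 15 + 32 = 92.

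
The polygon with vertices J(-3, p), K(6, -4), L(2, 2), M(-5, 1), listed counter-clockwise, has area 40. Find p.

Write out the shoelace sum; only the two edges meeting at J involve p:
2·Area = [((-5)·p − (-3)·1) + ((-3)·(-4) − 6·p)] + 32
       = -11·p + 47 = 80
⇒ p = -3.

-3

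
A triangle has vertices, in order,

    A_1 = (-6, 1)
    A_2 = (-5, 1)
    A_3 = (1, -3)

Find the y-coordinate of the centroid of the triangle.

-1/3

Apply Gauss's area formula. First the cross-terms c_i = x_i·y_{i+1} − x_{i+1}·y_i:
  -1, 14, -17  ⇒  2A = -4, A = -2.
Then Σ (y_i + y_{i+1})·c_i = 4, so ȳ = 4 / (6·(-2)) = -1/3.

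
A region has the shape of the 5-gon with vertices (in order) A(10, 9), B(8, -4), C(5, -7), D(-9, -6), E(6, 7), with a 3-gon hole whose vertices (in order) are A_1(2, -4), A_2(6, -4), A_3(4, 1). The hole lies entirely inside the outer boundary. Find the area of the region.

Outer boundary:
Σ = (-112) + (-36) + (-93) + (-27) + (-16) = -284
Area = |Σ|/2 = 142.
Hole:
Apply the shoelace formula: 2A = Σ (x_i·y_{i+1} − x_{i+1}·y_i), indices taken mod 3.
Cross-terms: 16, 22, -18  ⇒  Σ = 20
Area = |Σ|/2 = 10.
Net area = 142 − 10 = 132.

132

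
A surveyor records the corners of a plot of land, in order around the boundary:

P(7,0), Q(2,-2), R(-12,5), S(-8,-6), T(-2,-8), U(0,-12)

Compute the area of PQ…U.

122

Apply the shoelace formula: 2A = Σ (x_i·y_{i+1} − x_{i+1}·y_i), indices taken mod 6.
P→Q: (7)(-2) − (2)(0) = -14
Q→R: (2)(5) − (-12)(-2) = -14
R→S: (-12)(-6) − (-8)(5) = 112
S→T: (-8)(-8) − (-2)(-6) = 52
T→U: (-2)(-12) − (0)(-8) = 24
U→P: (0)(0) − (7)(-12) = 84
Σ = 244
Area = |Σ|/2 = 122.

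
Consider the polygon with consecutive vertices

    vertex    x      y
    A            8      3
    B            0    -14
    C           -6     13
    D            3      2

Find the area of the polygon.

127

Apply the surveyor's formula: 2A = Σ (x_i·y_{i+1} − x_{i+1}·y_i), indices taken mod 4.
A→B: (8)(-14) − (0)(3) = -112
B→C: (0)(13) − (-6)(-14) = -84
C→D: (-6)(2) − (3)(13) = -51
D→A: (3)(3) − (8)(2) = -7
Σ = -254
Area = |Σ|/2 = 127.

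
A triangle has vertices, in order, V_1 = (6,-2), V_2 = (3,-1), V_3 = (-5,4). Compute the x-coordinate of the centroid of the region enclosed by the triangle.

4/3

Apply the shoelace formula. First the cross-terms c_i = x_i·y_{i+1} − x_{i+1}·y_i:
  0, 7, -14  ⇒  2A = -7, A = -3.5.
Then Σ (x_i + x_{i+1})·c_i = -28, so x̄ = -28 / (6·(-3.5)) = 4/3.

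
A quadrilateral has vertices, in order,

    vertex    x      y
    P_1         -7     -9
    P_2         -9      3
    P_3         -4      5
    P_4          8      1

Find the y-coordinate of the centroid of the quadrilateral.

Apply the shoelace (surveyor's) formula. First the cross-terms c_i = x_i·y_{i+1} − x_{i+1}·y_i:
  -102, -33, -44, -65  ⇒  2A = -244, A = -122.
Then Σ (y_i + y_{i+1})·c_i = 604, so ȳ = 604 / (6·(-122)) = -151/183.

-151/183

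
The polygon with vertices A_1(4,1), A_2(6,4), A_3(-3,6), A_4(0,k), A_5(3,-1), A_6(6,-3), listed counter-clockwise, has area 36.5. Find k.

0

The doubled signed area Σ (x_i y_{i+1} − x_{i+1} y_i) is linear in k.
With k=0 it equals 73; the coefficient of k is -6 (from the two edges through A_4).
So -6·k + 73 = 2·36.5 = 73 ⇒ k = 0.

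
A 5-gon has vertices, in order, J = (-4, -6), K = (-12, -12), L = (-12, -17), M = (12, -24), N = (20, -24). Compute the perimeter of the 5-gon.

78

|JK| = √((-8)² + (-6)²) = √100 = 10
|KL| = √((0)² + (-5)²) = √25 = 5
|LM| = √((24)² + (-7)²) = √625 = 25
|MN| = √((8)² + (0)²) = √64 = 8
|NJ| = √((-24)² + (18)²) = √900 = 30
Perimeter = 10 + 5 + 25 + 8 + 30 = 78.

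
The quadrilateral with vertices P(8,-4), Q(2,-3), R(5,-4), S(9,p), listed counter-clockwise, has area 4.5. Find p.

Write out the shoelace sum; only the two edges meeting at S involve p:
2·Area = [(5·p − 9·(-4)) + (9·(-4) − 8·p)] + -9
       = -3·p + -9 = 9
⇒ p = -6.

-6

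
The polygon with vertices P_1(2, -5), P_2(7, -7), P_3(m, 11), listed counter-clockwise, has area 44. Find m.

Write out the shoelace sum; only the two edges meeting at P_3 involve m:
2·Area = [(7·11 − m·(-7)) + (m·(-5) − 2·11)] + 21
       = 2·m + 76 = 88
⇒ m = 6.

6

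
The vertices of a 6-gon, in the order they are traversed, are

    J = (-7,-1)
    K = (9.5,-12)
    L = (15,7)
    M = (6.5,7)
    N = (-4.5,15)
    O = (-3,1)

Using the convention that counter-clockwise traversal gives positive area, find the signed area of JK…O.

Apply Gauss's area formula: 2A = Σ (x_i·y_{i+1} − x_{i+1}·y_i), indices taken mod 6.
J→K: (-7)(-12) − (9.5)(-1) = 93.5
K→L: (9.5)(7) − (15)(-12) = 246.5
L→M: (15)(7) − (6.5)(7) = 59.5
M→N: (6.5)(15) − (-4.5)(7) = 129
N→O: (-4.5)(1) − (-3)(15) = 40.5
O→J: (-3)(-1) − (-7)(1) = 10
Σ = 579
Signed area = Σ/2 = 289.5 (positive ⇒ counter-clockwise traversal).

289.5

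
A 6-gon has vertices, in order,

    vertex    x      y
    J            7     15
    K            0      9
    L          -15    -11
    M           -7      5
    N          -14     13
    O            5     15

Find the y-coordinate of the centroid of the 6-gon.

853/105

Apply the shoelace formula. First the cross-terms c_i = x_i·y_{i+1} − x_{i+1}·y_i:
  63, 135, -152, -21, -275, -30  ⇒  2A = -280, A = -140.
Then Σ (y_i + y_{i+1})·c_i = -6824, so ȳ = -6824 / (6·(-140)) = 853/105.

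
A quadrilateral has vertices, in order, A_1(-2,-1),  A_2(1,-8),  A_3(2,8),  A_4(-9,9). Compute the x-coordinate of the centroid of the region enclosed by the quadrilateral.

-436/237

Apply Gauss's area formula. First the cross-terms c_i = x_i·y_{i+1} − x_{i+1}·y_i:
  17, 24, 90, 27  ⇒  2A = 158, A = 79.
Then Σ (x_i + x_{i+1})·c_i = -872, so x̄ = -872 / (6·79) = -436/237.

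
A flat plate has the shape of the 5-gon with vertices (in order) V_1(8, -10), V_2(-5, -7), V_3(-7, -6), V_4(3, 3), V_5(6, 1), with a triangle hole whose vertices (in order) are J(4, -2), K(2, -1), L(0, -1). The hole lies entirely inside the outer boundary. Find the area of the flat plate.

Outer boundary:
Apply the shoelace formula: 2A = Σ (x_i·y_{i+1} − x_{i+1}·y_i), indices taken mod 5.
Σ = (-106) + (-19) + (-3) + (-15) + (-68) = -211
Area = |Σ|/2 = 105.5.
Hole:
Apply the shoelace formula: 2A = Σ (x_i·y_{i+1} − x_{i+1}·y_i), indices taken mod 3.
Cross-terms: 0, -2, 4  ⇒  Σ = 2
Area = |Σ|/2 = 1.
Net area = 105.5 − 1 = 104.5.

104.5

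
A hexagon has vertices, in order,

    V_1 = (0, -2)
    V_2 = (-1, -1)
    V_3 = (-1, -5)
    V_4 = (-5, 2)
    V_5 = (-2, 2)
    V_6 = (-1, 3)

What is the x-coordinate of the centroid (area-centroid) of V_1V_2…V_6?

-208/99

Apply the shoelace formula. First the cross-terms c_i = x_i·y_{i+1} − x_{i+1}·y_i:
  -2, 4, -27, -6, -4, 2  ⇒  2A = -33, A = -16.5.
Then Σ (x_i + x_{i+1})·c_i = 208, so x̄ = 208 / (6·(-16.5)) = -208/99.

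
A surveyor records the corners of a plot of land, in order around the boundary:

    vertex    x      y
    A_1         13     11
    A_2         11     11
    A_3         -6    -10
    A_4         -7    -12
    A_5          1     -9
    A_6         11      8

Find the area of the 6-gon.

Apply the shoelace formula: 2A = Σ (x_i·y_{i+1} − x_{i+1}·y_i), indices taken mod 6.
Σ = (22) + (-44) + (2) + (75) + (107) + (17) = 179
Area = |Σ|/2 = 89.5.

89.5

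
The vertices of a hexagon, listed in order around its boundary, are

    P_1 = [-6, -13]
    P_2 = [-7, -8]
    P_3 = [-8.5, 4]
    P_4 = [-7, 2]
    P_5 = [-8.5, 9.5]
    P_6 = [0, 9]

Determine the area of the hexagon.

Apply the shoelace (surveyor's) formula: 2A = Σ (x_i·y_{i+1} − x_{i+1}·y_i), indices taken mod 6.
Σ = (-43) + (-96) + (11) + (-49.5) + (-76.5) + (54) = -200
Area = |Σ|/2 = 100.

100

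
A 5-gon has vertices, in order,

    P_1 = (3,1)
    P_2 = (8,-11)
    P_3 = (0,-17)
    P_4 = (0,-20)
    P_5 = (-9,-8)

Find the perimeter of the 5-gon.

56

|P_1P_2| = √((5)² + (-12)²) = √169 = 13
|P_2P_3| = √((-8)² + (-6)²) = √100 = 10
|P_3P_4| = √((0)² + (-3)²) = √9 = 3
|P_4P_5| = √((-9)² + (12)²) = √225 = 15
|P_5P_1| = √((12)² + (9)²) = √225 = 15
Perimeter = 13 + 10 + 3 + 15 + 15 = 56.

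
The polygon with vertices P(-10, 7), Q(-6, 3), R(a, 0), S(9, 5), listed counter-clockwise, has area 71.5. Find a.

The doubled signed area Σ (x_i y_{i+1} − x_{i+1} y_i) is linear in a.
With a=0 it equals 125; the coefficient of a is 2 (from the two edges through R).
So 2·a + 125 = 2·71.5 = 143 ⇒ a = 9.

9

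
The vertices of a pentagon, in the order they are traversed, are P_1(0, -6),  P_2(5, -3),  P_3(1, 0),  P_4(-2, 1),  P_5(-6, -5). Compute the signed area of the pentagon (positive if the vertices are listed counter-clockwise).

43

Σ = (30) + (3) + (1) + (16) + (36) = 86
Signed area = Σ/2 = 43 (positive ⇒ counter-clockwise traversal).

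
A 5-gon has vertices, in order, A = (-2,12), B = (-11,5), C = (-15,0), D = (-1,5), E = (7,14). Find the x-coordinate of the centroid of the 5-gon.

-138/37

Apply Gauss's area formula. First the cross-terms c_i = x_i·y_{i+1} − x_{i+1}·y_i:
  122, 75, -75, -49, 112  ⇒  2A = 185, A = 92.5.
Then Σ (x_i + x_{i+1})·c_i = -2070, so x̄ = -2070 / (6·92.5) = -138/37.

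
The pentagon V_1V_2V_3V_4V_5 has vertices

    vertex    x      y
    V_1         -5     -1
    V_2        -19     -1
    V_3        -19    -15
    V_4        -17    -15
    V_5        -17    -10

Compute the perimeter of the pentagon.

|V_1V_2| = √((-14)² + (0)²) = √196 = 14
|V_2V_3| = √((0)² + (-14)²) = √196 = 14
|V_3V_4| = √((2)² + (0)²) = √4 = 2
|V_4V_5| = √((0)² + (5)²) = √25 = 5
|V_5V_1| = √((12)² + (9)²) = √225 = 15
Perimeter = 14 + 14 + 2 + 5 + 15 = 50.

50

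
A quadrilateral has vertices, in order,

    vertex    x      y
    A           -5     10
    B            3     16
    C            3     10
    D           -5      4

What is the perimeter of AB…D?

32

|AB| = √((8)² + (6)²) = √100 = 10
|BC| = √((0)² + (-6)²) = √36 = 6
|CD| = √((-8)² + (-6)²) = √100 = 10
|DA| = √((0)² + (6)²) = √36 = 6
Perimeter = 10 + 6 + 10 + 6 = 32.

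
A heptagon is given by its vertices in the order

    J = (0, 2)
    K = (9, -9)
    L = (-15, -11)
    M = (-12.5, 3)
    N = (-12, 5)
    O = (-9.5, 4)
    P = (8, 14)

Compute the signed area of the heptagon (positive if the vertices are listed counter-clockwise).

Apply Gauss's area formula: 2A = Σ (x_i·y_{i+1} − x_{i+1}·y_i), indices taken mod 7.
Σ = (-18) + (-234) + (-182.5) + (-26.5) + (-0.5) + (-165) + (16) = -610.5
Signed area = Σ/2 = -305.25 (negative ⇒ clockwise traversal).

-305.25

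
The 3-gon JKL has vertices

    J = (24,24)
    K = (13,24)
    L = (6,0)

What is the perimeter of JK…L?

|JK| = √((-11)² + (0)²) = √121 = 11
|KL| = √((-7)² + (-24)²) = √625 = 25
|LJ| = √((18)² + (24)²) = √900 = 30
Perimeter = 11 + 25 + 30 = 66.

66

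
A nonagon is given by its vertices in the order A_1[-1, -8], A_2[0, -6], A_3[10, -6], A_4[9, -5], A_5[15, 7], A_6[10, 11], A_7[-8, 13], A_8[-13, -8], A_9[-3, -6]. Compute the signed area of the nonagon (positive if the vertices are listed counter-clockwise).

Cross-terms: 6, 60, 4, 138, 95, 218, 233, 54, 18  ⇒  Σ = 826
Signed area = Σ/2 = 413 (positive ⇒ counter-clockwise traversal).

413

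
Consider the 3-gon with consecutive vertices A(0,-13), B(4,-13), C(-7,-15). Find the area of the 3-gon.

Apply the surveyor's formula: 2A = Σ (x_i·y_{i+1} − x_{i+1}·y_i), indices taken mod 3.
Σ = (52) + (-151) + (91) = -8
Area = |Σ|/2 = 4.

4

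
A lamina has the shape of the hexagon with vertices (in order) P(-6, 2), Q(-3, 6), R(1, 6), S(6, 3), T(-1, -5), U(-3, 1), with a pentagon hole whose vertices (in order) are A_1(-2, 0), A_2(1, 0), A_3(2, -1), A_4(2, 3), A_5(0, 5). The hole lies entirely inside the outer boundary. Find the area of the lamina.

Outer boundary:
P→Q: (-6)(6) − (-3)(2) = -30
Q→R: (-3)(6) − (1)(6) = -24
R→S: (1)(3) − (6)(6) = -33
S→T: (6)(-5) − (-1)(3) = -27
T→U: (-1)(1) − (-3)(-5) = -16
U→P: (-3)(2) − (-6)(1) = 0
Σ = -130
Area = |Σ|/2 = 65.
Hole:
Apply the surveyor's formula: 2A = Σ (x_i·y_{i+1} − x_{i+1}·y_i), indices taken mod 5.
Σ = (0) + (-1) + (8) + (10) + (10) = 27
Area = |Σ|/2 = 13.5.
Net area = 65 − 13.5 = 51.5.

51.5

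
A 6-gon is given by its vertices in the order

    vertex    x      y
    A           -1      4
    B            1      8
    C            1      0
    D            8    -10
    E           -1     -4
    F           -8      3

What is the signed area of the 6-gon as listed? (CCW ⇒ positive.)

-68

Apply the shoelace formula: 2A = Σ (x_i·y_{i+1} − x_{i+1}·y_i), indices taken mod 6.
A→B: (-1)(8) − (1)(4) = -12
B→C: (1)(0) − (1)(8) = -8
C→D: (1)(-10) − (8)(0) = -10
D→E: (8)(-4) − (-1)(-10) = -42
E→F: (-1)(3) − (-8)(-4) = -35
F→A: (-8)(4) − (-1)(3) = -29
Σ = -136
Signed area = Σ/2 = -68 (negative ⇒ clockwise traversal).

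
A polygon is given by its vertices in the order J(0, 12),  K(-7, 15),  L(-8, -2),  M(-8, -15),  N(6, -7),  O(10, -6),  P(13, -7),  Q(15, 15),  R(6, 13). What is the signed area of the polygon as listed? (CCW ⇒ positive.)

493.5

Cross-terms: 84, 134, 104, 146, 34, 8, 300, 105, 72  ⇒  Σ = 987
Signed area = Σ/2 = 493.5 (positive ⇒ counter-clockwise traversal).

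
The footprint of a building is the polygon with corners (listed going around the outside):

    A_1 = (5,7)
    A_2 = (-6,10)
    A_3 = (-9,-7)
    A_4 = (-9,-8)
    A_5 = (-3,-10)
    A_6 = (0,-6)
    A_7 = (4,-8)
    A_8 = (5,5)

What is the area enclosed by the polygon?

205.5

Apply the shoelace (surveyor's) formula: 2A = Σ (x_i·y_{i+1} − x_{i+1}·y_i), indices taken mod 8.
Σ = (92) + (132) + (9) + (66) + (18) + (24) + (60) + (10) = 411
Area = |Σ|/2 = 205.5.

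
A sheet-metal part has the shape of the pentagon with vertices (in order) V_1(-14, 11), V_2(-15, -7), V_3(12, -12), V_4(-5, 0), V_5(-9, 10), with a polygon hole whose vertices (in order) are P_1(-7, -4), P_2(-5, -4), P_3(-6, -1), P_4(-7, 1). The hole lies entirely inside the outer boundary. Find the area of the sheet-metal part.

Outer boundary:
V_1→V_2: (-14)(-7) − (-15)(11) = 263
V_2→V_3: (-15)(-12) − (12)(-7) = 264
V_3→V_4: (12)(0) − (-5)(-12) = -60
V_4→V_5: (-5)(10) − (-9)(0) = -50
V_5→V_1: (-9)(11) − (-14)(10) = 41
Σ = 458
Area = |Σ|/2 = 229.
Hole:
Apply the shoelace formula: 2A = Σ (x_i·y_{i+1} − x_{i+1}·y_i), indices taken mod 4.
Σ = (8) + (-19) + (-13) + (35) = 11
Area = |Σ|/2 = 5.5.
Net area = 229 − 5.5 = 223.5.

223.5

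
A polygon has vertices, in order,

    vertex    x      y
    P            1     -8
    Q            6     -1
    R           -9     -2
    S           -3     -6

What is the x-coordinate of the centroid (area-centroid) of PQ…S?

Apply the shoelace (surveyor's) formula. First the cross-terms c_i = x_i·y_{i+1} − x_{i+1}·y_i:
  47, -21, 48, 30  ⇒  2A = 104, A = 52.
Then Σ (x_i + x_{i+1})·c_i = -244, so x̄ = -244 / (6·52) = -61/78.

-61/78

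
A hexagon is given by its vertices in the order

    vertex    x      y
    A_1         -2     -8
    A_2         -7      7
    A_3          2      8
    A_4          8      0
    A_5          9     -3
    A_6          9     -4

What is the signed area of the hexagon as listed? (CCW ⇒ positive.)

A_1→A_2: (-2)(7) − (-7)(-8) = -70
A_2→A_3: (-7)(8) − (2)(7) = -70
A_3→A_4: (2)(0) − (8)(8) = -64
A_4→A_5: (8)(-3) − (9)(0) = -24
A_5→A_6: (9)(-4) − (9)(-3) = -9
A_6→A_1: (9)(-8) − (-2)(-4) = -80
Σ = -317
Signed area = Σ/2 = -158.5 (negative ⇒ clockwise traversal).

-158.5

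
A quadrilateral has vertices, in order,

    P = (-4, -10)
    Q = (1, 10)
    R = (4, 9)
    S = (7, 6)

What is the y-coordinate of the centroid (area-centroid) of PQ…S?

165/73

Apply the shoelace (surveyor's) formula. First the cross-terms c_i = x_i·y_{i+1} − x_{i+1}·y_i:
  -30, -31, -39, -46  ⇒  2A = -146, A = -73.
Then Σ (y_i + y_{i+1})·c_i = -990, so ȳ = -990 / (6·(-73)) = 165/73.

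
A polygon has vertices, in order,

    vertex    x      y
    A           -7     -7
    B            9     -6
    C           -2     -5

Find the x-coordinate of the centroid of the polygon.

0

Apply the shoelace (surveyor's) formula. First the cross-terms c_i = x_i·y_{i+1} − x_{i+1}·y_i:
  105, -57, -21  ⇒  2A = 27, A = 13.5.
Then Σ (x_i + x_{i+1})·c_i = 0, so x̄ = 0 / (6·13.5) = 0.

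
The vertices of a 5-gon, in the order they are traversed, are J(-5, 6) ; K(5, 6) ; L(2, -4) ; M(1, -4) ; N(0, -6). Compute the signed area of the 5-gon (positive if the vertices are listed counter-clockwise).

Apply the shoelace formula: 2A = Σ (x_i·y_{i+1} − x_{i+1}·y_i), indices taken mod 5.
Σ = (-60) + (-32) + (-4) + (-6) + (-30) = -132
Signed area = Σ/2 = -66 (negative ⇒ clockwise traversal).

-66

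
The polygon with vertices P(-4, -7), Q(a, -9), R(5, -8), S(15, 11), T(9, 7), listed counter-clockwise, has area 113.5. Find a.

The doubled signed area Σ (x_i y_{i+1} − x_{i+1} y_i) is linear in a.
With a=0 it equals 227; the coefficient of a is -1 (from the two edges through Q).
So -1·a + 227 = 2·113.5 = 227 ⇒ a = 0.

0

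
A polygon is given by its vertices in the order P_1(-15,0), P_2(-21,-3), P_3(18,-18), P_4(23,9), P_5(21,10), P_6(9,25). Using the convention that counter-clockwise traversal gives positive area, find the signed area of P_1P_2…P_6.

Cross-terms: 45, 432, 576, 41, 435, 375  ⇒  Σ = 1904
Signed area = Σ/2 = 952 (positive ⇒ counter-clockwise traversal).

952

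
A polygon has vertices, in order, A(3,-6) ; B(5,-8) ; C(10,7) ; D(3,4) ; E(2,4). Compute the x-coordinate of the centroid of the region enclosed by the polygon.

16/3

Apply the surveyor's formula. First the cross-terms c_i = x_i·y_{i+1} − x_{i+1}·y_i:
  6, 115, 19, 4, -24  ⇒  2A = 120, A = 60.
Then Σ (x_i + x_{i+1})·c_i = 1920, so x̄ = 1920 / (6·60) = 16/3.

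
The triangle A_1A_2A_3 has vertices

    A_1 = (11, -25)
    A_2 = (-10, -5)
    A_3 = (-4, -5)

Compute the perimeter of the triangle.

60

|A_1A_2| = √((-21)² + (20)²) = √841 = 29
|A_2A_3| = √((6)² + (0)²) = √36 = 6
|A_3A_1| = √((15)² + (-20)²) = √625 = 25
Perimeter = 29 + 6 + 25 = 60.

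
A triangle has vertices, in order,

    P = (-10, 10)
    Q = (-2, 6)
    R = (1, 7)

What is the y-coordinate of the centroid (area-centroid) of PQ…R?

23/3

Apply the shoelace (surveyor's) formula. First the cross-terms c_i = x_i·y_{i+1} − x_{i+1}·y_i:
  -40, -20, 80  ⇒  2A = 20, A = 10.
Then Σ (y_i + y_{i+1})·c_i = 460, so ȳ = 460 / (6·10) = 23/3.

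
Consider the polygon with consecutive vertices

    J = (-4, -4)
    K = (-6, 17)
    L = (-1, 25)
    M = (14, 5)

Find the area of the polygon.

Σ = (-92) + (-133) + (-355) + (-36) = -616
Area = |Σ|/2 = 308.

308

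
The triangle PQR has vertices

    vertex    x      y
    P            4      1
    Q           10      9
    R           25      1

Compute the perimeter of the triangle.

|PQ| = √((6)² + (8)²) = √100 = 10
|QR| = √((15)² + (-8)²) = √289 = 17
|RP| = √((-21)² + (0)²) = √441 = 21
Perimeter = 10 + 17 + 21 = 48.

48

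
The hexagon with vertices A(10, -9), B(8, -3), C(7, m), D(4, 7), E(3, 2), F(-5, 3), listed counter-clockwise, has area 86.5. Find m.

Write out the shoelace sum; only the two edges meeting at C involve m:
2·Area = [(8·m − 7·(-3)) + (7·7 − 4·m)] + 63
       = 4·m + 133 = 173
⇒ m = 10.

10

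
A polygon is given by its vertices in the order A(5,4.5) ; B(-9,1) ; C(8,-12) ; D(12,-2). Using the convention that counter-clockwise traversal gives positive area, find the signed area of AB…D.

168.75

Σ = (45.5) + (100) + (128) + (64) = 337.5
Signed area = Σ/2 = 168.75 (positive ⇒ counter-clockwise traversal).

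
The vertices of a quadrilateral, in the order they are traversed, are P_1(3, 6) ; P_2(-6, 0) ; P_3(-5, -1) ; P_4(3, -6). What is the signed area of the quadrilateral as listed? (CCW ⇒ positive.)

Apply the shoelace (surveyor's) formula: 2A = Σ (x_i·y_{i+1} − x_{i+1}·y_i), indices taken mod 4.
Σ = (36) + (6) + (33) + (36) = 111
Signed area = Σ/2 = 55.5 (positive ⇒ counter-clockwise traversal).

55.5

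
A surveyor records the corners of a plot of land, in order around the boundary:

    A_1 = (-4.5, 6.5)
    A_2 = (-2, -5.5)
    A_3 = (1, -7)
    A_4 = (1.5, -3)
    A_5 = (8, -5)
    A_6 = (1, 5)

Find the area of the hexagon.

77.625

Σ = (37.75) + (19.5) + (7.5) + (16.5) + (45) + (29) = 155.25
Area = |Σ|/2 = 77.625.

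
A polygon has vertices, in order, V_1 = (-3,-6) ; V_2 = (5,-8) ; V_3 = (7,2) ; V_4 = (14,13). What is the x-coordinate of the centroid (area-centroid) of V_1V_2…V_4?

Apply the surveyor's formula. First the cross-terms c_i = x_i·y_{i+1} − x_{i+1}·y_i:
  54, 66, 63, -45  ⇒  2A = 138, A = 69.
Then Σ (x_i + x_{i+1})·c_i = 1728, so x̄ = 1728 / (6·69) = 96/23.

96/23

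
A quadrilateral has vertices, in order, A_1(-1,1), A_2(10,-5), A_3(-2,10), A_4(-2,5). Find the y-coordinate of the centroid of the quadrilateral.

Apply the shoelace formula. First the cross-terms c_i = x_i·y_{i+1} − x_{i+1}·y_i:
  -5, 90, 10, 3  ⇒  2A = 98, A = 49.
Then Σ (y_i + y_{i+1})·c_i = 638, so ȳ = 638 / (6·49) = 319/147.

319/147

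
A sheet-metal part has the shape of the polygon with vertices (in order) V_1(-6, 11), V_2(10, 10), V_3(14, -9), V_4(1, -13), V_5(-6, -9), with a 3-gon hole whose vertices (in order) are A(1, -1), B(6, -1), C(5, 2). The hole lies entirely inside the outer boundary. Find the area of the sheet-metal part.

382.5

Outer boundary:
V_1→V_2: (-6)(10) − (10)(11) = -170
V_2→V_3: (10)(-9) − (14)(10) = -230
V_3→V_4: (14)(-13) − (1)(-9) = -173
V_4→V_5: (1)(-9) − (-6)(-13) = -87
V_5→V_1: (-6)(11) − (-6)(-9) = -120
Σ = -780
Area = |Σ|/2 = 390.
Hole:
Σ = (5) + (17) + (-7) = 15
Area = |Σ|/2 = 7.5.
Net area = 390 − 7.5 = 382.5.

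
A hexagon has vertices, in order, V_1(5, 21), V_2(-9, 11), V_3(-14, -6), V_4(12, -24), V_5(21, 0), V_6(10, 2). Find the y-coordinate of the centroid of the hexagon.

-74/33

Apply Gauss's area formula. First the cross-terms c_i = x_i·y_{i+1} − x_{i+1}·y_i:
  244, 208, 408, 504, 42, 200  ⇒  2A = 1606, A = 803.
Then Σ (y_i + y_{i+1})·c_i = -10804, so ȳ = -10804 / (6·803) = -74/33.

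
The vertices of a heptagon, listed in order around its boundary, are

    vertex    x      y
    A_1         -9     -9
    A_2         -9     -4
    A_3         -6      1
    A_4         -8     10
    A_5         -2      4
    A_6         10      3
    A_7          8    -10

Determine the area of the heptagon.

237

Apply the shoelace (surveyor's) formula: 2A = Σ (x_i·y_{i+1} − x_{i+1}·y_i), indices taken mod 7.
Cross-terms: -45, -33, -52, -12, -46, -124, -162  ⇒  Σ = -474
Area = |Σ|/2 = 237.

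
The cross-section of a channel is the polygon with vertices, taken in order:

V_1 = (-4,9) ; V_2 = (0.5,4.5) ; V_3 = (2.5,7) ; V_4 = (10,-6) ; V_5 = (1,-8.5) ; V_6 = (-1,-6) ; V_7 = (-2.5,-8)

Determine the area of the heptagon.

135.125

Cross-terms: -22.5, -7.75, -85, -79, -14.5, -7, -54.5  ⇒  Σ = -270.25
Area = |Σ|/2 = 135.125.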